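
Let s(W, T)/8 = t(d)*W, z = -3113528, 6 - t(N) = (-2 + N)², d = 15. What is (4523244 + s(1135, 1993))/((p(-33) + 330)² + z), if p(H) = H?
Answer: -3043204/3025319 ≈ -1.0059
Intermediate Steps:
t(N) = 6 - (-2 + N)²
s(W, T) = -1304*W (s(W, T) = 8*((6 - (-2 + 15)²)*W) = 8*((6 - 1*13²)*W) = 8*((6 - 1*169)*W) = 8*((6 - 169)*W) = 8*(-163*W) = -1304*W)
(4523244 + s(1135, 1993))/((p(-33) + 330)² + z) = (4523244 - 1304*1135)/((-33 + 330)² - 3113528) = (4523244 - 1480040)/(297² - 3113528) = 3043204/(88209 - 3113528) = 3043204/(-3025319) = 3043204*(-1/3025319) = -3043204/3025319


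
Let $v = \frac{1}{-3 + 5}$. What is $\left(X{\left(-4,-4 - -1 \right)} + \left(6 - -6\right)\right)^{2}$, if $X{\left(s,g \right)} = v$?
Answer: $\frac{625}{4} \approx 156.25$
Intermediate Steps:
$v = \frac{1}{2} \approx 0.5$
$X{\left(s,g \right)} = \frac{1}{2}$
$\left(X{\left(-4,-4 - -1 \right)} + \left(6 - -6\right)\right)^{2} = \left(\frac{1}{2} + \left(6 - -6\right)\right)^{2} = \left(\frac{1}{2} + \left(6 + 6\right)\right)^{2} = \left(\frac{1}{2} + 12\right)^{2} = \left(\frac{25}{2}\right)^{2} = \frac{625}{4}$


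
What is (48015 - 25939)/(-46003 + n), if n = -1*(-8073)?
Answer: -11038/18965 ≈ -0.58202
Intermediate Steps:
n = 8073
(48015 - 25939)/(-46003 + n) = (48015 - 25939)/(-46003 + 8073) = 22076/(-37930) = 22076*(-1/37930) = -11038/18965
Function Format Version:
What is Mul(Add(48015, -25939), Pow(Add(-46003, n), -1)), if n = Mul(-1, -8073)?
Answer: Rational(-11038, 18965) ≈ -0.58202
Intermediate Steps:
n = 8073
Mul(Add(48015, -25939), Pow(Add(-46003, n), -1)) = Mul(Add(48015, -25939), Pow(Add(-46003, 8073), -1)) = Mul(22076, Pow(-37930, -1)) = Mul(22076, Rational(-1, 37930)) = Rational(-11038, 18965)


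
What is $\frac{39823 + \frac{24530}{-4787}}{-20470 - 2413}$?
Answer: $- \frac{190608171}{109540921} \approx -1.7401$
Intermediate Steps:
$\frac{39823 + \frac{24530}{-4787}}{-20470 - 2413} = \frac{39823 + 24530 \left(- \frac{1}{4787}\right)}{-22883} = \left(39823 - \frac{24530}{4787}\right) \left(- \frac{1}{22883}\right) = \frac{190608171}{4787} \left(- \frac{1}{22883}\right) = - \frac{190608171}{109540921}$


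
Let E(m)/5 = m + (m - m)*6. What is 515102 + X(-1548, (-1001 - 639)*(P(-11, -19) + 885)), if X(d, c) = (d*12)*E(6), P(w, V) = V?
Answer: -42178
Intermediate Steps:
E(m) = 5*m (E(m) = 5*(m + (m - m)*6) = 5*(m + 0*6) = 5*(m + 0) = 5*m)
X(d, c) = 360*d (X(d, c) = (d*12)*(5*6) = (12*d)*30 = 360*d)
515102 + X(-1548, (-1001 - 639)*(P(-11, -19) + 885)) = 515102 + 360*(-1548) = 515102 - 557280 = -42178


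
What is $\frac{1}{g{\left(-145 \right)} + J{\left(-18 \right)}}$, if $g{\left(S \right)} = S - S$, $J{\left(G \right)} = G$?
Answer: $- \frac{1}{18} \approx -0.055556$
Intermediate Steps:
$g{\left(S \right)} = 0$
$\frac{1}{g{\left(-145 \right)} + J{\left(-18 \right)}} = \frac{1}{0 - 18} = \frac{1}{-18} = - \frac{1}{18}$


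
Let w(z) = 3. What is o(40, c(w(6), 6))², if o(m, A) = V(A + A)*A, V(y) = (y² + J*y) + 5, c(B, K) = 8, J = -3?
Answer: 2903616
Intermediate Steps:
V(y) = 5 + y² - 3*y (V(y) = (y² - 3*y) + 5 = 5 + y² - 3*y)
o(m, A) = A*(5 - 6*A + 4*A²) (o(m, A) = (5 + (A + A)² - 3*(A + A))*A = (5 + (2*A)² - 6*A)*A = (5 + 4*A² - 6*A)*A = (5 - 6*A + 4*A²)*A = A*(5 - 6*A + 4*A²))
o(40, c(w(6), 6))² = (8*(5 - 6*8 + 4*8²))² = (8*(5 - 48 + 4*64))² = (8*(5 - 48 + 256))² = (8*213)² = 1704² = 2903616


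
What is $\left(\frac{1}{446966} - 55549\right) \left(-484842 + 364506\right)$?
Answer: $\frac{1493882050387944}{223483} \approx 6.6845 \cdot 10^{9}$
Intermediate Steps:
$\left(\frac{1}{446966} - 55549\right) \left(-484842 + 364506\right) = \left(\frac{1}{446966} - 55549\right) \left(-120336\right) = \left(- \frac{24828514333}{446966}\right) \left(-120336\right) = \frac{1493882050387944}{223483}$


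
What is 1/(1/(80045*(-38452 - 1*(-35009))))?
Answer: -275594935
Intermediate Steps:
1/(1/(80045*(-38452 - 1*(-35009)))) = 1/(1/(80045*(-38452 + 35009))) = 1/((1/80045)/(-3443)) = 1/((1/80045)*(-1/3443)) = 1/(-1/275594935) = -275594935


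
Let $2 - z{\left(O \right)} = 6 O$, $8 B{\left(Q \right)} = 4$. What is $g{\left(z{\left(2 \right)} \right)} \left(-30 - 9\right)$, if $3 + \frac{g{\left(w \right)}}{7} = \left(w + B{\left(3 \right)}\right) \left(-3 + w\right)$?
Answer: $- \frac{65793}{2} \approx -32897.0$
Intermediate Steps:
$B{\left(Q \right)} = \frac{1}{2}$ ($B{\left(Q \right)} = \frac{1}{8} \cdot 4 = \frac{1}{2}$)
$z{\left(O \right)} = 2 - 6 O$
$g{\left(w \right)} = -21 + 7 \left(\frac{1}{2} + w\right) \left(-3 + w\right)$ ($g{\left(w \right)} = -21 + 7 \left(w + \frac{1}{2}\right) \left(-3 + w\right) = -21 + 7 \left(\frac{1}{2} + w\right) \left(-3 + w\right)$)
$g{\left(z{\left(2 \right)} \right)} \left(-30 - 9\right) = \left(- \frac{63}{2} + 7 \left(2 - 12\right)^{2} - \frac{35 \left(2 - 12\right)}{2}\right) \left(-30 - 9\right) = \left(- \frac{63}{2} + 7 \left(2 - 12\right)^{2} - \frac{35 \left(2 - 12\right)}{2}\right) \left(-39\right) = \left(- \frac{63}{2} + 7 \left(-10\right)^{2} - -175\right) \left(-39\right) = \left(- \frac{63}{2} + 7 \cdot 100 + 175\right) \left(-39\right) = \left(- \frac{63}{2} + 700 + 175\right) \left(-39\right) = \frac{1687}{2} \left(-39\right) = - \frac{65793}{2}$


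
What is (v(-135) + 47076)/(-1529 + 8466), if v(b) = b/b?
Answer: 47077/6937 ≈ 6.7864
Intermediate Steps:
v(b) = 1
(v(-135) + 47076)/(-1529 + 8466) = (1 + 47076)/(-1529 + 8466) = 47077/6937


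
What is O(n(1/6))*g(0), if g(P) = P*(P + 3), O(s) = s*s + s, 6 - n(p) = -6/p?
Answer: 0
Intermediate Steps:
n(p) = 6 + 6/p (n(p) = 6 - (-6)/p = 6 + 6/p)
O(s) = s + s² (O(s) = s² + s = s + s²)
g(P) = P*(3 + P)
O(n(1/6))*g(0) = ((6 + 6/(1/6))*(1 + (6 + 6/(1/6))))*(0*(3 + 0)) = ((6 + 6/(⅙))*(1 + (6 + 6/(⅙))))*(0*3) = ((6 + 6*6)*(1 + (6 + 6*6)))*0 = ((6 + 36)*(1 + (6 + 36)))*0 = (42*(1 + 42))*0 = (42*43)*0 = 1806*0 = 0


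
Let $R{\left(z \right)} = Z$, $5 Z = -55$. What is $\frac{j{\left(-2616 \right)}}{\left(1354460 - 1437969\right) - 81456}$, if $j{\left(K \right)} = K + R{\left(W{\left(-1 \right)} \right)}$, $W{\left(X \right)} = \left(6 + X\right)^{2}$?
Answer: $\frac{2627}{164965} \approx 0.015925$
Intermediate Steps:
$Z = -11$ ($Z = \frac{1}{5} \left(-55\right) = -11$)
$R{\left(z \right)} = -11$
$j{\left(K \right)} = -11 + K$ ($j{\left(K \right)} = K - 11 = -11 + K$)
$\frac{j{\left(-2616 \right)}}{\left(1354460 - 1437969\right) - 81456} = \frac{-11 - 2616}{\left(1354460 - 1437969\right) - 81456} = - \frac{2627}{-83509 - 81456} = - \frac{2627}{-164965} = \left(-2627\right) \left(- \frac{1}{164965}\right) = \frac{2627}{164965}$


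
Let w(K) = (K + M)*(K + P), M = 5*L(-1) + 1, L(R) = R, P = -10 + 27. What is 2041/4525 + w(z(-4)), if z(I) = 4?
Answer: 2041/4525 ≈ 0.45105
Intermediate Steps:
P = 17
M = -4 (M = 5*(-1) + 1 = -5 + 1 = -4)
w(K) = (-4 + K)*(17 + K) (w(K) = (K - 4)*(K + 17) = (-4 + K)*(17 + K))
2041/4525 + w(z(-4)) = 2041/4525 + (-68 + 4**2 + 13*4) = 2041*(1/4525) + (-68 + 16 + 52) = 2041/4525 + 0 = 2041/4525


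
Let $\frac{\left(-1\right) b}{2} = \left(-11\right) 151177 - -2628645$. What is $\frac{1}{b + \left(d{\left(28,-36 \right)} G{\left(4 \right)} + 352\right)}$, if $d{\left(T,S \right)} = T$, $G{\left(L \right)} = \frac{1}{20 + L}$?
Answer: $- \frac{6}{11586257} \approx -5.1785 \cdot 10^{-7}$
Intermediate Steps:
$b = -1931396$ ($b = - 2 \left(\left(-11\right) 151177 - -2628645\right) = - 2 \left(-1662947 + 2628645\right) = \left(-2\right) 965698 = -1931396$)
$\frac{1}{b + \left(d{\left(28,-36 \right)} G{\left(4 \right)} + 352\right)} = \frac{1}{-1931396 + \left(\frac{28}{20 + 4} + 352\right)} = \frac{1}{-1931396 + \left(\frac{28}{24} + 352\right)} = \frac{1}{-1931396 + \left(28 \cdot \frac{1}{24} + 352\right)} = \frac{1}{-1931396 + \left(\frac{7}{6} + 352\right)} = \frac{1}{-1931396 + \frac{2119}{6}} = \frac{1}{- \frac{11586257}{6}} = - \frac{6}{11586257}$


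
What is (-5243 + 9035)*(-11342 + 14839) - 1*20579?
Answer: 13240045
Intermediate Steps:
(-5243 + 9035)*(-11342 + 14839) - 1*20579 = 3792*3497 - 20579 = 13260624 - 20579 = 13240045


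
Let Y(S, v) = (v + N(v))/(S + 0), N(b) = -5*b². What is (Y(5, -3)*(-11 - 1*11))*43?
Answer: 45408/5 ≈ 9081.6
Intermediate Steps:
Y(S, v) = (v - 5*v²)/S (Y(S, v) = (v - 5*v²)/(S + 0) = (v - 5*v²)/S)
(Y(5, -3)*(-11 - 1*11))*43 = ((-3*(1 - 5*(-3))/5)*(-11 - 1*11))*43 = ((-3*⅕*(1 + 15))*(-11 - 11))*43 = (-3*⅕*16*(-22))*43 = -48/5*(-22)*43 = (1056/5)*43 = 45408/5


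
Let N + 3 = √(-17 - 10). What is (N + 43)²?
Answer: 1573 + 240*I*√3 ≈ 1573.0 + 415.69*I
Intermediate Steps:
N = -3 + 3*I*√3 (N = -3 + √(-17 - 10) = -3 + √(-27) = -3 + 3*I*√3 ≈ -3.0 + 5.1962*I)
(N + 43)² = ((-3 + 3*I*√3) + 43)² = (40 + 3*I*√3)²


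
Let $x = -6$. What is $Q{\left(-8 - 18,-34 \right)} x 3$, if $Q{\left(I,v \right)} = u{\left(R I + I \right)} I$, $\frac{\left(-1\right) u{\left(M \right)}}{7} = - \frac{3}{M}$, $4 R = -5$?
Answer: $1512$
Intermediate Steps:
$R = - \frac{5}{4}$ ($R = \frac{1}{4} \left(-5\right) = - \frac{5}{4} \approx -1.25$)
$u{\left(M \right)} = \frac{21}{M}$ ($u{\left(M \right)} = - 7 \left(- \frac{3}{M}\right) = \frac{21}{M}$)
$Q{\left(I,v \right)} = -84$ ($Q{\left(I,v \right)} = \frac{21}{- \frac{5 I}{4} + I} I = \frac{21}{\left(- \frac{1}{4}\right) I} I = 21 \left(- \frac{4}{I}\right) I = - \frac{84}{I} I = -84$)
$Q{\left(-8 - 18,-34 \right)} x 3 = - 84 \left(\left(-6\right) 3\right) = \left(-84\right) \left(-18\right) = 1512$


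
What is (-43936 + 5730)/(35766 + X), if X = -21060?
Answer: -19103/7353 ≈ -2.5980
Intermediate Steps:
(-43936 + 5730)/(35766 + X) = (-43936 + 5730)/(35766 - 21060) = -38206/14706 = -38206*1/14706 = -19103/7353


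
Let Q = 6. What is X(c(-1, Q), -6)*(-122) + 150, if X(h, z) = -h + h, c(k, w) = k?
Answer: 150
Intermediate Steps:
X(h, z) = 0
X(c(-1, Q), -6)*(-122) + 150 = 0*(-122) + 150 = 0 + 150 = 150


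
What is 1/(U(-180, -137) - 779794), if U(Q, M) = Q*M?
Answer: -1/755134 ≈ -1.3243e-6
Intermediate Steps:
U(Q, M) = M*Q
1/(U(-180, -137) - 779794) = 1/(-137*(-180) - 779794) = 1/(24660 - 779794) = 1/(-755134) = -1/755134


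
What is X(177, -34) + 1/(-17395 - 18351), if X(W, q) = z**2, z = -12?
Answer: 5147423/35746 ≈ 144.00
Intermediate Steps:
X(W, q) = 144 (X(W, q) = (-12)**2 = 144)
X(177, -34) + 1/(-17395 - 18351) = 144 + 1/(-17395 - 18351) = 144 + 1/(-35746) = 144 - 1/35746 = 5147423/35746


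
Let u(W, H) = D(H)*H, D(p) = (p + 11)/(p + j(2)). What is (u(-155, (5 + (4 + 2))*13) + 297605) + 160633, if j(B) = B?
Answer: 66466532/145 ≈ 4.5839e+5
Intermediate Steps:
D(p) = (11 + p)/(2 + p) (D(p) = (p + 11)/(p + 2) = (11 + p)/(2 + p))
u(W, H) = H*(11 + H)/(2 + H) (u(W, H) = ((11 + H)/(2 + H))*H = H*(11 + H)/(2 + H))
(u(-155, (5 + (4 + 2))*13) + 297605) + 160633 = (((5 + (4 + 2))*13)*(11 + (5 + (4 + 2))*13)/(2 + (5 + (4 + 2))*13) + 297605) + 160633 = (((5 + 6)*13)*(11 + (5 + 6)*13)/(2 + (5 + 6)*13) + 297605) + 160633 = ((11*13)*(11 + 11*13)/(2 + 11*13) + 297605) + 160633 = (143*(11 + 143)/(2 + 143) + 297605) + 160633 = (143*154/145 + 297605) + 160633 = (143*(1/145)*154 + 297605) + 160633 = (22022/145 + 297605) + 160633 = 43174747/145 + 160633 = 66466532/145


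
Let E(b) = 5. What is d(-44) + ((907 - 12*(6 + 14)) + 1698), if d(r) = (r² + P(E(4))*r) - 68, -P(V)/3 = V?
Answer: 4893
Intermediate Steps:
P(V) = -3*V
d(r) = -68 + r² - 15*r (d(r) = (r² + (-3*5)*r) - 68 = (r² - 15*r) - 68 = -68 + r² - 15*r)
d(-44) + ((907 - 12*(6 + 14)) + 1698) = (-68 + (-44)² - 15*(-44)) + ((907 - 12*(6 + 14)) + 1698) = (-68 + 1936 + 660) + ((907 - 12*20) + 1698) = 2528 + ((907 - 240) + 1698) = 2528 + (667 + 1698) = 2528 + 2365 = 4893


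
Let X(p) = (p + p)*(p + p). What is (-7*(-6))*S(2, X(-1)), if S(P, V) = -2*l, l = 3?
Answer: -252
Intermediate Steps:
X(p) = 4*p² (X(p) = (2*p)*(2*p) = 4*p²)
S(P, V) = -6 (S(P, V) = -2*3 = -6)
(-7*(-6))*S(2, X(-1)) = -7*(-6)*(-6) = 42*(-6) = -252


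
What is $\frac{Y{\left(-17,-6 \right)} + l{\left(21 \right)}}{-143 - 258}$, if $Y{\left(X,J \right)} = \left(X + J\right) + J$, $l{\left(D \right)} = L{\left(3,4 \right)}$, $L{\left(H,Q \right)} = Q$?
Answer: $\frac{25}{401} \approx 0.062344$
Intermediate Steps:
$l{\left(D \right)} = 4$
$Y{\left(X,J \right)} = X + 2 J$ ($Y{\left(X,J \right)} = \left(J + X\right) + J = X + 2 J$)
$\frac{Y{\left(-17,-6 \right)} + l{\left(21 \right)}}{-143 - 258} = \frac{\left(-17 + 2 \left(-6\right)\right) + 4}{-143 - 258} = \frac{\left(-17 - 12\right) + 4}{-401} = \left(-29 + 4\right) \left(- \frac{1}{401}\right) = \left(-25\right) \left(- \frac{1}{401}\right) = \frac{25}{401}$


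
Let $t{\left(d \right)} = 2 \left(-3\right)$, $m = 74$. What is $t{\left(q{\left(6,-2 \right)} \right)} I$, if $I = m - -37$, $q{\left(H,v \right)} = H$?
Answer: $-666$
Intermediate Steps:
$t{\left(d \right)} = -6$
$I = 111$ ($I = 74 - -37 = 74 + 37 = 111$)
$t{\left(q{\left(6,-2 \right)} \right)} I = \left(-6\right) 111 = -666$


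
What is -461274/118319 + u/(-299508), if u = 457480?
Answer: -48070957328/8859371763 ≈ -5.4260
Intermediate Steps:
-461274/118319 + u/(-299508) = -461274/118319 + 457480/(-299508) = -461274*1/118319 + 457480*(-1/299508) = -461274/118319 - 114370/74877 = -48070957328/8859371763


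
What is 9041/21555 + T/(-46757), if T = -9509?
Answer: 627696532/1007847135 ≈ 0.62281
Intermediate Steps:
9041/21555 + T/(-46757) = 9041/21555 - 9509/(-46757) = 9041*(1/21555) - 9509*(-1/46757) = 9041/21555 + 9509/46757 = 627696532/1007847135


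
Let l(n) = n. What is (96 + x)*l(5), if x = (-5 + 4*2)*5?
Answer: 555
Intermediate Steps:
x = 15 (x = (-5 + 8)*5 = 3*5 = 15)
(96 + x)*l(5) = (96 + 15)*5 = 111*5 = 555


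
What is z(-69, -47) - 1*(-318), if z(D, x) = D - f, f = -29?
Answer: 278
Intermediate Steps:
z(D, x) = 29 + D (z(D, x) = D - 1*(-29) = D + 29 = 29 + D)
z(-69, -47) - 1*(-318) = (29 - 69) - 1*(-318) = -40 + 318 = 278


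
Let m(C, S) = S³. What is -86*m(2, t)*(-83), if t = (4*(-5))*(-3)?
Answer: 1541808000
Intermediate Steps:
t = 60 (t = -20*(-3) = 60)
-86*m(2, t)*(-83) = -86*60³*(-83) = -86*216000*(-83) = -18576000*(-83) = 1541808000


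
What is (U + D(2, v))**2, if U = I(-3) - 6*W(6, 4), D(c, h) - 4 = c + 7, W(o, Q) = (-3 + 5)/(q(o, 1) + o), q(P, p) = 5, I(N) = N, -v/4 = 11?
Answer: 9604/121 ≈ 79.372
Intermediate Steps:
v = -44 (v = -4*11 = -44)
W(o, Q) = 2/(5 + o) (W(o, Q) = (-3 + 5)/(5 + o) = 2/(5 + o))
D(c, h) = 11 + c (D(c, h) = 4 + (c + 7) = 4 + (7 + c) = 11 + c)
U = -45/11 (U = -3 - 12/(5 + 6) = -3 - 12/11 = -45/11 ≈ -4.0909)
(U + D(2, v))**2 = (-45/11 + (11 + 2))**2 = (-45/11 + 13)**2 = (98/11)**2 = 9604/121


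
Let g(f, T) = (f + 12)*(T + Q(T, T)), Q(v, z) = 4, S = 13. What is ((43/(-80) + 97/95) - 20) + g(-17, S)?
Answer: -31773/304 ≈ -104.52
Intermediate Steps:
g(f, T) = (4 + T)*(12 + f) (g(f, T) = (f + 12)*(T + 4) = (12 + f)*(4 + T) = (4 + T)*(12 + f))
((43/(-80) + 97/95) - 20) + g(-17, S) = ((43/(-80) + 97/95) - 20) + (48 + 4*(-17) + 12*13 + 13*(-17)) = ((43*(-1/80) + 97*(1/95)) - 20) + (48 - 68 + 156 - 221) = ((-43/80 + 97/95) - 20) - 85 = (147/304 - 20) - 85 = -5933/304 - 85 = -31773/304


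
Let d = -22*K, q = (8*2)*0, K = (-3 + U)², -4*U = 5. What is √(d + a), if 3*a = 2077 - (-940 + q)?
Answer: √87594/12 ≈ 24.664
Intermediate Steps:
U = -5/4 (U = -¼*5 = -5/4 ≈ -1.2500)
K = 289/16 (K = (-3 - 5/4)² = (-17/4)² = 289/16 ≈ 18.063)
q = 0 (q = 16*0 = 0)
a = 3017/3 (a = (2077 - (-940 + 0))/3 = (2077 - 1*(-940))/3 = (2077 + 940)/3 = (⅓)*3017 = 3017/3 ≈ 1005.7)
d = -3179/8 (d = -22*289/16 = -3179/8 ≈ -397.38)
√(d + a) = √(-3179/8 + 3017/3) = √(14599/24) = √87594/12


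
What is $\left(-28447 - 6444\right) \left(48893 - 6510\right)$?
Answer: $-1478785253$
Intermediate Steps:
$\left(-28447 - 6444\right) \left(48893 - 6510\right) = \left(-28447 - 6444\right) 42383 = \left(-34891\right) 42383 = -1478785253$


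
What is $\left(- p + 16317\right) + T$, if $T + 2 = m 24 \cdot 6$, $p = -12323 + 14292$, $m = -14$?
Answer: $12330$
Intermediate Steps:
$p = 1969$
$T = -2018$ ($T = -2 + \left(-14\right) 24 \cdot 6 = -2 - 2016 = -2018$)
$\left(- p + 16317\right) + T = \left(\left(-1\right) 1969 + 16317\right) - 2018 = \left(-1969 + 16317\right) - 2018 = 14348 - 2018 = 12330$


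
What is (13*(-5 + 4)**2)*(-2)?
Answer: -26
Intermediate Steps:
(13*(-5 + 4)**2)*(-2) = (13*(-1)**2)*(-2) = (13*1)*(-2) = 13*(-2) = -26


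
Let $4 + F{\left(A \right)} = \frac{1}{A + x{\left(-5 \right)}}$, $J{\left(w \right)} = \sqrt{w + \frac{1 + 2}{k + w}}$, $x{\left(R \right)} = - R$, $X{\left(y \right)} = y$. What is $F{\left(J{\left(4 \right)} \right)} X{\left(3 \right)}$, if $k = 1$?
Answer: $- \frac{383}{34} - \frac{\sqrt{115}}{34} \approx -11.58$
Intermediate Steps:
$J{\left(w \right)} = \sqrt{w + \frac{3}{1 + w}}$ ($J{\left(w \right)} = \sqrt{w + \frac{1 + 2}{1 + w}} = \sqrt{w + \frac{3}{1 + w}}$)
$F{\left(A \right)} = -4 + \frac{1}{5 + A}$ ($F{\left(A \right)} = -4 + \frac{1}{A - -5} = -4 + \frac{1}{A + 5} = -4 + \frac{1}{5 + A}$)
$F{\left(J{\left(4 \right)} \right)} X{\left(3 \right)} = \frac{-19 - 4 \sqrt{\frac{3 + 4 \left(1 + 4\right)}{1 + 4}}}{5 + \sqrt{\frac{3 + 4 \left(1 + 4\right)}{1 + 4}}} \cdot 3 = \frac{-19 - 4 \sqrt{\frac{3 + 4 \cdot 5}{5}}}{5 + \sqrt{\frac{3 + 4 \cdot 5}{5}}} \cdot 3 = \frac{-19 - 4 \sqrt{\frac{3 + 20}{5}}}{5 + \sqrt{\frac{3 + 20}{5}}} \cdot 3 = \frac{-19 - 4 \sqrt{\frac{1}{5} \cdot 23}}{5 + \sqrt{\frac{1}{5} \cdot 23}} \cdot 3 = \frac{-19 - 4 \sqrt{\frac{23}{5}}}{5 + \sqrt{\frac{23}{5}}} \cdot 3 = \frac{-19 - 4 \frac{\sqrt{115}}{5}}{5 + \frac{\sqrt{115}}{5}} \cdot 3 = \frac{-19 - \frac{4 \sqrt{115}}{5}}{5 + \frac{\sqrt{115}}{5}} \cdot 3 = \frac{3 \left(-19 - \frac{4 \sqrt{115}}{5}\right)}{5 + \frac{\sqrt{115}}{5}}$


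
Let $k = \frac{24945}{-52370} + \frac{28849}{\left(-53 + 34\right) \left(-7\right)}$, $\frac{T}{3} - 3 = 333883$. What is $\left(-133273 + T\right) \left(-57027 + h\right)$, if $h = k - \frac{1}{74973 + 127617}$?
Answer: $- \frac{99447899086675758778}{2015831277} \approx -4.9333 \cdot 10^{10}$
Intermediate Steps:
$T = 1001658$ ($T = 9 + 3 \cdot 333883 = 9 + 1001649 = 1001658$)
$k = \frac{301500889}{1393042}$ ($k = 24945 \left(- \frac{1}{52370}\right) + \frac{28849}{\left(-19\right) \left(-7\right)} = - \frac{4989}{10474} + \frac{28849}{133} = \frac{301500889}{1393042} \approx 216.43$)
$h = \frac{15270265927367}{70554094695}$ ($h = \frac{301500889}{1393042} - \frac{1}{74973 + 127617} = \frac{301500889}{1393042} - \frac{1}{202590} = \frac{15270265927367}{70554094695} \approx 216.43$)
$\left(-133273 + T\right) \left(-57027 + h\right) = \left(-133273 + 1001658\right) \left(-57027 + \frac{15270265927367}{70554094695}\right) = 868385 \left(- \frac{4008218092244398}{70554094695}\right) = - \frac{99447899086675758778}{2015831277}$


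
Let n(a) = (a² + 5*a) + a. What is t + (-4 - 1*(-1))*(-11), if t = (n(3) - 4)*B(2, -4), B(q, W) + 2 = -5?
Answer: -128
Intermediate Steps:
n(a) = a² + 6*a
B(q, W) = -7 (B(q, W) = -2 - 5 = -7)
t = -161 (t = (3*(6 + 3) - 4)*(-7) = (3*9 - 4)*(-7) = (27 - 4)*(-7) = 23*(-7) = -161)
t + (-4 - 1*(-1))*(-11) = -161 + (-4 - 1*(-1))*(-11) = -161 + (-4 + 1)*(-11) = -161 - 3*(-11) = -161 + 33 = -128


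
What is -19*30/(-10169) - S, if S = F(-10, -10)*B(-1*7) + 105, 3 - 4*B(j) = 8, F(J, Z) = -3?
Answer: -4421235/40676 ≈ -108.69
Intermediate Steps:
B(j) = -5/4 (B(j) = 3/4 - 1/4*8 = 3/4 - 2 = -5/4)
S = 435/4 (S = -3*(-5/4) + 105 = 15/4 + 105 = 435/4 ≈ 108.75)
-19*30/(-10169) - S = -19*30/(-10169) - 1*435/4 = -570*(-1/10169) - 435/4 = 570/10169 - 435/4 = -4421235/40676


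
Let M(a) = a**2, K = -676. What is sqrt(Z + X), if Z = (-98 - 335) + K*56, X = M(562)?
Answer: sqrt(277555) ≈ 526.83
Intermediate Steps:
X = 315844 (X = 562**2 = 315844)
Z = -38289 (Z = (-98 - 335) - 676*56 = -433 - 37856 = -38289)
sqrt(Z + X) = sqrt(-38289 + 315844) = sqrt(277555)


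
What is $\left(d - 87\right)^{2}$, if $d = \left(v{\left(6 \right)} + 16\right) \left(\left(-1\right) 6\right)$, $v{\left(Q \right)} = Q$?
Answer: $47961$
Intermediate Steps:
$d = -132$ ($d = \left(6 + 16\right) \left(\left(-1\right) 6\right) = 22 \left(-6\right) = -132$)
$\left(d - 87\right)^{2} = \left(-132 - 87\right)^{2} = \left(-219\right)^{2} = 47961$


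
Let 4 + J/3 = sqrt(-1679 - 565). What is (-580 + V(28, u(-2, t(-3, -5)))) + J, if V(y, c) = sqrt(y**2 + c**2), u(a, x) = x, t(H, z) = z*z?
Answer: -592 + sqrt(1409) + 6*I*sqrt(561) ≈ -554.46 + 142.11*I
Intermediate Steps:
t(H, z) = z**2
J = -12 + 6*I*sqrt(561) (J = -12 + 3*sqrt(-1679 - 565) = -12 + 3*sqrt(-2244) = -12 + 3*(2*I*sqrt(561)) = -12 + 6*I*sqrt(561) ≈ -12.0 + 142.11*I)
V(y, c) = sqrt(c**2 + y**2)
(-580 + V(28, u(-2, t(-3, -5)))) + J = (-580 + sqrt(((-5)**2)**2 + 28**2)) + (-12 + 6*I*sqrt(561)) = (-580 + sqrt(25**2 + 784)) + (-12 + 6*I*sqrt(561)) = (-580 + sqrt(625 + 784)) + (-12 + 6*I*sqrt(561)) = (-580 + sqrt(1409)) + (-12 + 6*I*sqrt(561)) = -592 + sqrt(1409) + 6*I*sqrt(561)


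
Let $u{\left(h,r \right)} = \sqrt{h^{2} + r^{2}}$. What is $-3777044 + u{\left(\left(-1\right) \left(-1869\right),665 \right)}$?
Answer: $-3777044 + 7 \sqrt{80314} \approx -3.7751 \cdot 10^{6}$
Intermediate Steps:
$-3777044 + u{\left(\left(-1\right) \left(-1869\right),665 \right)} = -3777044 + \sqrt{\left(\left(-1\right) \left(-1869\right)\right)^{2} + 665^{2}} = -3777044 + \sqrt{1869^{2} + 442225} = -3777044 + \sqrt{3493161 + 442225} = -3777044 + \sqrt{3935386} = -3777044 + 7 \sqrt{80314}$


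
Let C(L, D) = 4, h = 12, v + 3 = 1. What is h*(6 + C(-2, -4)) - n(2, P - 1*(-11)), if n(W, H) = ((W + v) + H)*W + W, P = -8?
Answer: 112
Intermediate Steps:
v = -2 (v = -3 + 1 = -2)
n(W, H) = W + W*(-2 + H + W) (n(W, H) = ((W - 2) + H)*W + W = ((-2 + W) + H)*W + W = (-2 + H + W)*W + W = W*(-2 + H + W) + W = W + W*(-2 + H + W))
h*(6 + C(-2, -4)) - n(2, P - 1*(-11)) = 12*(6 + 4) - 2*(-1 + (-8 - 1*(-11)) + 2) = 12*10 - 2*(-1 + (-8 + 11) + 2) = 120 - 2*(-1 + 3 + 2) = 120 - 2*4 = 120 - 1*8 = 120 - 8 = 112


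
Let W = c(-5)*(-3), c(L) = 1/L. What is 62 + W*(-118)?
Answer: -44/5 ≈ -8.8000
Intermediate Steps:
c(L) = 1/L
W = ⅗ (W = -3/(-5) = -⅕*(-3) = ⅗ ≈ 0.60000)
62 + W*(-118) = 62 + (⅗)*(-118) = 62 - 354/5 = -44/5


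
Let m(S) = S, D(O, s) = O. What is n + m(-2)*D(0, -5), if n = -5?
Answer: -5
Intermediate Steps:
n + m(-2)*D(0, -5) = -5 - 2*0 = -5 + 0 = -5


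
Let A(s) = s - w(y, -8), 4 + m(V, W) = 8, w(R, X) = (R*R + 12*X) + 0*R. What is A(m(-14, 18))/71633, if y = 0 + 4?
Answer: 84/71633 ≈ 0.0011726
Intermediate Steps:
y = 4
w(R, X) = R² + 12*X (w(R, X) = (R² + 12*X) + 0 = R² + 12*X)
m(V, W) = 4 (m(V, W) = -4 + 8 = 4)
A(s) = 80 + s (A(s) = s - (4² + 12*(-8)) = s - (16 - 96) = s - 1*(-80) = s + 80 = 80 + s)
A(m(-14, 18))/71633 = (80 + 4)/71633 = 84*(1/71633) = 84/71633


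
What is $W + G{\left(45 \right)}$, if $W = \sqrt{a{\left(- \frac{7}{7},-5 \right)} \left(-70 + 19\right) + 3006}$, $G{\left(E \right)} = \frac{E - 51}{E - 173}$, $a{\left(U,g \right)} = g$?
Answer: $\frac{3}{64} + \sqrt{3261} \approx 57.152$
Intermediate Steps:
$G{\left(E \right)} = \frac{-51 + E}{-173 + E}$
$W = \sqrt{3261}$ ($W = \sqrt{- 5 \left(-70 + 19\right) + 3006} = \sqrt{\left(-5\right) \left(-51\right) + 3006} = \sqrt{255 + 3006} = \sqrt{3261} \approx 57.105$)
$W + G{\left(45 \right)} = \sqrt{3261} + \frac{-51 + 45}{-173 + 45} = \sqrt{3261} + \frac{1}{-128} \left(-6\right) = \sqrt{3261} - - \frac{3}{64} = \sqrt{3261} + \frac{3}{64} = \frac{3}{64} + \sqrt{3261}$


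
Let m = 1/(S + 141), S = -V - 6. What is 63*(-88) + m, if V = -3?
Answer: -765071/138 ≈ -5544.0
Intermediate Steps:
S = -3 (S = -1*(-3) - 6 = 3 - 6 = -3)
m = 1/138 (m = 1/(-3 + 141) = 1/138 ≈ 0.0072464)
63*(-88) + m = 63*(-88) + 1/138 = -5544 + 1/138 = -765071/138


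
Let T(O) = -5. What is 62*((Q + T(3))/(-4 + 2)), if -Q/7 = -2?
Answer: -279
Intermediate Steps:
Q = 14 (Q = -7*(-2) = 14)
62*((Q + T(3))/(-4 + 2)) = 62*((14 - 5)/(-4 + 2)) = 62*(9/(-2)) = 62*(9*(-½)) = 62*(-9/2) = -279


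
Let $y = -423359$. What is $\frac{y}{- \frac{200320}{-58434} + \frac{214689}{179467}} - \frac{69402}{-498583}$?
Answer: $- \frac{1106791528819967803017}{12089632224258839} \approx -91549.0$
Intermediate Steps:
$\frac{y}{- \frac{200320}{-58434} + \frac{214689}{179467}} - \frac{69402}{-498583} = - \frac{423359}{- \frac{200320}{-58434} + \frac{214689}{179467}} - \frac{69402}{-498583} = - \frac{423359}{\left(-200320\right) \left(- \frac{1}{58434}\right) + 214689 \cdot \frac{1}{179467}} - - \frac{69402}{498583} = - \frac{423359}{\frac{100160}{29217} + \frac{214689}{179467}} + \frac{69402}{498583} = - \frac{423359}{\frac{24247983233}{5243487339}} + \frac{69402}{498583} = \left(-423359\right) \frac{5243487339}{24247983233} + \frac{69402}{498583} = - \frac{2219877556351701}{24247983233} + \frac{69402}{498583} = - \frac{1106791528819967803017}{12089632224258839}$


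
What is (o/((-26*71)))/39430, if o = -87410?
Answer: 8741/7278778 ≈ 0.0012009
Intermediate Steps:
(o/((-26*71)))/39430 = -87410/((-26*71))/39430 = -87410/(-1846)*(1/39430) = -87410*(-1/1846)*(1/39430) = (43705/923)*(1/39430) = 8741/7278778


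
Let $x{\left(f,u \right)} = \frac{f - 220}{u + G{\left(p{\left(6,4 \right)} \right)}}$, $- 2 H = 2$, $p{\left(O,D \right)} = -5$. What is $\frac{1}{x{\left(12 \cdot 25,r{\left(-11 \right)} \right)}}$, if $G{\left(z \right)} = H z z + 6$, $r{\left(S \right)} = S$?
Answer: $- \frac{3}{8} \approx -0.375$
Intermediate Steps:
$H = -1$ ($H = \left(- \frac{1}{2}\right) 2 = -1$)
$G{\left(z \right)} = 6 - z^{2}$ ($G{\left(z \right)} = - z z + 6 = - z^{2} + 6 = 6 - z^{2}$)
$x{\left(f,u \right)} = \frac{-220 + f}{-19 + u}$ ($x{\left(f,u \right)} = \frac{f - 220}{u + \left(6 - \left(-5\right)^{2}\right)} = \frac{-220 + f}{u + \left(6 - 25\right)} = \frac{-220 + f}{u - 19} = \frac{-220 + f}{-19 + u}$)
$\frac{1}{x{\left(12 \cdot 25,r{\left(-11 \right)} \right)}} = \frac{1}{\frac{1}{-19 - 11} \left(-220 + 12 \cdot 25\right)} = \frac{1}{\frac{1}{-30} \left(-220 + 300\right)} = \frac{1}{\left(- \frac{1}{30}\right) 80} = \frac{1}{- \frac{8}{3}} = - \frac{3}{8}$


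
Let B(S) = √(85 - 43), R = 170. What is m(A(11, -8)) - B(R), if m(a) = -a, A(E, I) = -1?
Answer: 1 - √42 ≈ -5.4807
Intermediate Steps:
B(S) = √42
m(A(11, -8)) - B(R) = -1*(-1) - √42 = 1 - √42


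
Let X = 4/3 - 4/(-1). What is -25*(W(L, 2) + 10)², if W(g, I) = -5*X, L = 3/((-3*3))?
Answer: -62500/9 ≈ -6944.4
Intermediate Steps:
X = 16/3 (X = 4*(⅓) - 4*(-1) = 4/3 + 4 = 16/3 ≈ 5.3333)
L = -⅓ (L = 3/(-9) = 3*(-⅑) = -⅓ ≈ -0.33333)
W(g, I) = -80/3 (W(g, I) = -5*16/3 = -80/3)
-25*(W(L, 2) + 10)² = -25*(-80/3 + 10)² = -25*(-50/3)² = -25*2500/9 = -62500/9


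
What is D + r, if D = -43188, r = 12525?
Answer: -30663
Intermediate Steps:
D + r = -43188 + 12525 = -30663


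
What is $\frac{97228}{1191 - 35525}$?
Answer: $- \frac{48614}{17167} \approx -2.8318$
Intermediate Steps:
$\frac{97228}{1191 - 35525} = \frac{97228}{-34334} = 97228 \left(- \frac{1}{34334}\right) = - \frac{48614}{17167}$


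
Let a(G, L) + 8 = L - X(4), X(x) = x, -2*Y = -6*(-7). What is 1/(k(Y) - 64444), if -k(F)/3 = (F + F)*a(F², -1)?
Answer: -1/66082 ≈ -1.5133e-5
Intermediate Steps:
Y = -21 (Y = -(-3)*(-7) = -½*42 = -21)
a(G, L) = -12 + L (a(G, L) = -8 + (L - 1*4) = -8 + (L - 4) = -8 + (-4 + L) = -12 + L)
k(F) = 78*F (k(F) = -3*(F + F)*(-12 - 1) = -3*2*F*(-13) = -(-78)*F = 78*F)
1/(k(Y) - 64444) = 1/(78*(-21) - 64444) = 1/(-1638 - 64444) = 1/(-66082) = -1/66082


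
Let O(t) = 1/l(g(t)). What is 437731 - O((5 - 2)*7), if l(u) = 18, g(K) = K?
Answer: 7879157/18 ≈ 4.3773e+5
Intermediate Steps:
O(t) = 1/18
437731 - O((5 - 2)*7) = 437731 - 1*1/18 = 437731 - 1/18 = 7879157/18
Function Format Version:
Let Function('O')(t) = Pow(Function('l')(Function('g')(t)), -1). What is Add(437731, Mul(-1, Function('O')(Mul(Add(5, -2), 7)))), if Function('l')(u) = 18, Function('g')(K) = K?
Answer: Rational(7879157, 18) ≈ 4.3773e+5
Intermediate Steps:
Function('O')(t) = Rational(1, 18) (Function('O')(t) = Pow(18, -1) = Rational(1, 18))
Add(437731, Mul(-1, Function('O')(Mul(Add(5, -2), 7)))) = Add(437731, Mul(-1, Rational(1, 18))) = Add(437731, Rational(-1, 18)) = Rational(7879157, 18)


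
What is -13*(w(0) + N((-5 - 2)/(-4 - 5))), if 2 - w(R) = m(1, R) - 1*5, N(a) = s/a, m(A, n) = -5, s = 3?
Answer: -1443/7 ≈ -206.14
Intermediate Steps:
N(a) = 3/a
w(R) = 12 (w(R) = 2 - (-5 - 1*5) = 2 - (-5 - 5) = 2 - 1*(-10) = 2 + 10 = 12)
-13*(w(0) + N((-5 - 2)/(-4 - 5))) = -13*(12 + 3/(((-5 - 2)/(-4 - 5)))) = -13*(12 + 3/((-7/(-9)))) = -13*(12 + 3/((-7*(-1/9)))) = -13*(12 + 3/(7/9)) = -13*(12 + 3*(9/7)) = -13*(12 + 27/7) = -13*111/7 = -1443/7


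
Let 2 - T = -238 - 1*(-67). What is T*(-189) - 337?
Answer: -33034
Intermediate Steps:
T = 173 (T = 2 - (-238 - 1*(-67)) = 2 - (-238 + 67) = 2 - 1*(-171) = 2 + 171 = 173)
T*(-189) - 337 = 173*(-189) - 337 = -32697 - 337 = -33034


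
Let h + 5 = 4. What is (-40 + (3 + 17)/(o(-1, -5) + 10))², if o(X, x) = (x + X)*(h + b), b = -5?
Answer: 828100/529 ≈ 1565.4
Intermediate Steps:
h = -1 (h = -5 + 4 = -1)
o(X, x) = -6*X - 6*x (o(X, x) = (x + X)*(-1 - 5) = (X + x)*(-6) = -6*X - 6*x)
(-40 + (3 + 17)/(o(-1, -5) + 10))² = (-40 + (3 + 17)/((-6*(-1) - 6*(-5)) + 10))² = (-40 + 20/((6 + 30) + 10))² = (-40 + 20/(36 + 10))² = (-40 + 20/46)² = (-40 + 20*(1/46))² = (-40 + 10/23)² = (-910/23)² = 828100/529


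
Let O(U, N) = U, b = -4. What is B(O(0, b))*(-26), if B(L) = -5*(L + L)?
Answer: 0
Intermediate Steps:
B(L) = -10*L
B(O(0, b))*(-26) = -10*0*(-26) = 0*(-26) = 0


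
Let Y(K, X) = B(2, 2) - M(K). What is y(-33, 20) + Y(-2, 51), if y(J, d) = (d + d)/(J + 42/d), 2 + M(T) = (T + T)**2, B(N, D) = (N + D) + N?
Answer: -2872/309 ≈ -9.2945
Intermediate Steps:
B(N, D) = D + 2*N (B(N, D) = (D + N) + N = D + 2*N)
M(T) = -2 + 4*T**2 (M(T) = -2 + (T + T)**2 = -2 + (2*T)**2 = -2 + 4*T**2)
y(J, d) = 2*d/(J + 42/d) (y(J, d) = (2*d)/(J + 42/d) = 2*d/(J + 42/d))
Y(K, X) = 8 - 4*K**2 (Y(K, X) = (2 + 2*2) - (-2 + 4*K**2) = (2 + 4) + (2 - 4*K**2) = 6 + (2 - 4*K**2) = 8 - 4*K**2)
y(-33, 20) + Y(-2, 51) = 2*20**2/(42 - 33*20) + (8 - 4*(-2)**2) = 2*400/(42 - 660) + (8 - 4*4) = 2*400/(-618) + (8 - 16) = 2*400*(-1/618) - 8 = -400/309 - 8 = -2872/309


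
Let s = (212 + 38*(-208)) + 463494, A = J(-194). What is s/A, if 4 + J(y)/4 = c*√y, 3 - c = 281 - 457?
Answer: -75967/1035995 - 13598093*I*√194/4143980 ≈ -0.073328 - 45.705*I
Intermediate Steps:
c = 179 (c = 3 - (281 - 457) = 3 - 1*(-176) = 3 + 176 = 179)
J(y) = -16 + 716*√y (J(y) = -16 + 4*(179*√y) = -16 + 716*√y)
A = -16 + 716*I*√194 (A = -16 + 716*√(-194) = -16 + 716*(I*√194) = -16 + 716*I*√194 ≈ -16.0 + 9972.7*I)
s = 455802 (s = (212 - 7904) + 463494 = -7692 + 463494 = 455802)
s/A = 455802/(-16 + 716*I*√194)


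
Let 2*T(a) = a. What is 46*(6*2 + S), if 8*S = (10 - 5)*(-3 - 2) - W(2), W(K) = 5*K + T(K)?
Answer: 345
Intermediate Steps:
T(a) = a/2
W(K) = 11*K/2 (W(K) = 5*K + K/2 = 11*K/2)
S = -9/2 (S = ((10 - 5)*(-3 - 2) - 11*2/2)/8 = (5*(-5) - 1*11)/8 = (-25 - 11)/8 = (⅛)*(-36) = -9/2 ≈ -4.5000)
46*(6*2 + S) = 46*(6*2 - 9/2) = 46*(12 - 9/2) = 46*(15/2) = 345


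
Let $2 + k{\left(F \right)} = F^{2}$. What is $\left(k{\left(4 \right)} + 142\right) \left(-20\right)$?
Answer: $-3120$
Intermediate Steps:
$k{\left(F \right)} = -2 + F^{2}$
$\left(k{\left(4 \right)} + 142\right) \left(-20\right) = \left(\left(-2 + 4^{2}\right) + 142\right) \left(-20\right) = \left(\left(-2 + 16\right) + 142\right) \left(-20\right) = \left(14 + 142\right) \left(-20\right) = 156 \left(-20\right) = -3120$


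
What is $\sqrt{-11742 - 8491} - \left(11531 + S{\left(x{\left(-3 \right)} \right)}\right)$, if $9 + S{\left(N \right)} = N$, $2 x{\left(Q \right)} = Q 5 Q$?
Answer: $- \frac{23089}{2} + i \sqrt{20233} \approx -11545.0 + 142.24 i$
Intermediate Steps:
$x{\left(Q \right)} = \frac{5 Q^{2}}{2}$ ($x{\left(Q \right)} = \frac{Q 5 Q}{2} = \frac{5 Q Q}{2} = \frac{5 Q^{2}}{2}$)
$S{\left(N \right)} = -9 + N$
$\sqrt{-11742 - 8491} - \left(11531 + S{\left(x{\left(-3 \right)} \right)}\right) = \sqrt{-11742 - 8491} - \left(11531 - \left(9 - \frac{5 \left(-3\right)^{2}}{2}\right)\right) = \sqrt{-20233} - \left(11531 + \left(-9 + \frac{5}{2} \cdot 9\right)\right) = i \sqrt{20233} - \left(11531 + \left(-9 + \frac{45}{2}\right)\right) = i \sqrt{20233} - \left(11531 + \frac{27}{2}\right) = i \sqrt{20233} - \frac{23089}{2} = - \frac{23089}{2} + i \sqrt{20233}$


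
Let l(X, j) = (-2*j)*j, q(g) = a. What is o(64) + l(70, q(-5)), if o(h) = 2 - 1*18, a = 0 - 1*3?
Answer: -34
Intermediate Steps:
a = -3 (a = 0 - 3 = -3)
q(g) = -3
o(h) = -16 (o(h) = 2 - 18 = -16)
l(X, j) = -2*j²
o(64) + l(70, q(-5)) = -16 - 2*(-3)² = -16 - 2*9 = -16 - 18 = -34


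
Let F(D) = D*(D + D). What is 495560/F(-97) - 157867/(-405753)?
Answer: 102022848943/3817729977 ≈ 26.723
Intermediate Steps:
F(D) = 2*D**2 (F(D) = D*(2*D) = 2*D**2)
495560/F(-97) - 157867/(-405753) = 495560/((2*(-97)**2)) - 157867/(-405753) = 495560/((2*9409)) - 157867*(-1/405753) = 495560/18818 + 157867/405753 = 495560*(1/18818) + 157867/405753 = 247780/9409 + 157867/405753 = 102022848943/3817729977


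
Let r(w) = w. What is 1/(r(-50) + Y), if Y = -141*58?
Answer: -1/8228 ≈ -0.00012154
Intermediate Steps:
Y = -8178
1/(r(-50) + Y) = 1/(-50 - 8178) = 1/(-8228) = -1/8228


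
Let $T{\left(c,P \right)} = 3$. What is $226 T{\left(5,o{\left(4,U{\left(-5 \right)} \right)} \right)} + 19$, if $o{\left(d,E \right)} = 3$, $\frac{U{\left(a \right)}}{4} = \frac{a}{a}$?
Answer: $697$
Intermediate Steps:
$U{\left(a \right)} = 4$ ($U{\left(a \right)} = 4 \frac{a}{a} = 4 \cdot 1 = 4$)
$226 T{\left(5,o{\left(4,U{\left(-5 \right)} \right)} \right)} + 19 = 226 \cdot 3 + 19 = 678 + 19 = 697$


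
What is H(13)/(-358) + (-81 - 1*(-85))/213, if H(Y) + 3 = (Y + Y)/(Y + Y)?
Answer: 929/38127 ≈ 0.024366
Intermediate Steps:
H(Y) = -2 (H(Y) = -3 + (Y + Y)/(Y + Y) = -3 + (2*Y)/((2*Y)) = -3 + (2*Y)*(1/(2*Y)) = -3 + 1 = -2)
H(13)/(-358) + (-81 - 1*(-85))/213 = -2/(-358) + (-81 - 1*(-85))/213 = -2*(-1/358) + (-81 + 85)*(1/213) = 1/179 + 4*(1/213) = 1/179 + 4/213 = 929/38127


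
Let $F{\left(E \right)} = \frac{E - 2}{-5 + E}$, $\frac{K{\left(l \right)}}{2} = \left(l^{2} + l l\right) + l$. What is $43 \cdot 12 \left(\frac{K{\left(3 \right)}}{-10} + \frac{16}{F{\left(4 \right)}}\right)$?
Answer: $- \frac{31476}{5} \approx -6295.2$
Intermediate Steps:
$K{\left(l \right)} = 2 l + 4 l^{2}$ ($K{\left(l \right)} = 2 \left(\left(l^{2} + l l\right) + l\right) = 2 \left(\left(l^{2} + l^{2}\right) + l\right) = 2 \left(2 l^{2} + l\right) = 2 \left(l + 2 l^{2}\right) = 2 l + 4 l^{2}$)
$F{\left(E \right)} = \frac{-2 + E}{-5 + E}$
$43 \cdot 12 \left(\frac{K{\left(3 \right)}}{-10} + \frac{16}{F{\left(4 \right)}}\right) = 43 \cdot 12 \left(\frac{2 \cdot 3 \left(1 + 2 \cdot 3\right)}{-10} + \frac{16}{\frac{1}{-5 + 4} \left(-2 + 4\right)}\right) = 516 \left(2 \cdot 3 \left(1 + 6\right) \left(- \frac{1}{10}\right) + \frac{16}{\frac{1}{-1} \cdot 2}\right) = 516 \left(2 \cdot 3 \cdot 7 \left(- \frac{1}{10}\right) + \frac{16}{\left(-1\right) 2}\right) = 516 \left(42 \left(- \frac{1}{10}\right) + \frac{16}{-2}\right) = 516 \left(- \frac{21}{5} + 16 \left(- \frac{1}{2}\right)\right) = 516 \left(- \frac{21}{5} - 8\right) = 516 \left(- \frac{61}{5}\right) = - \frac{31476}{5}$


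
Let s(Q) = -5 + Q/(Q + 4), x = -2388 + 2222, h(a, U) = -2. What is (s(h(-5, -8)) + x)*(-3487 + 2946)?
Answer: 93052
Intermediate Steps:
x = -166
s(Q) = -5 + Q/(4 + Q)
(s(h(-5, -8)) + x)*(-3487 + 2946) = (4*(-5 - 1*(-2))/(4 - 2) - 166)*(-3487 + 2946) = (4*(-5 + 2)/2 - 166)*(-541) = (4*(½)*(-3) - 166)*(-541) = (-6 - 166)*(-541) = -172*(-541) = 93052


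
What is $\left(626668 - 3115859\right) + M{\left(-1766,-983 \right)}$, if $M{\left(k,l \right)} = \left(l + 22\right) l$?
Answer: $-1544528$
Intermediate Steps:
$M{\left(k,l \right)} = l \left(22 + l\right)$ ($M{\left(k,l \right)} = \left(22 + l\right) l = l \left(22 + l\right)$)
$\left(626668 - 3115859\right) + M{\left(-1766,-983 \right)} = \left(626668 - 3115859\right) - 983 \left(22 - 983\right) = -2489191 - -944663 = -2489191 + 944663 = -1544528$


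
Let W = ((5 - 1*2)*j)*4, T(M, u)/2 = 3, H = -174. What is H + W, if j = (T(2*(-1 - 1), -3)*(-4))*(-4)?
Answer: 978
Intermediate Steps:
T(M, u) = 6 (T(M, u) = 2*3 = 6)
j = 96 (j = (6*(-4))*(-4) = -24*(-4) = 96)
W = 1152 (W = ((5 - 1*2)*96)*4 = ((5 - 2)*96)*4 = (3*96)*4 = 288*4 = 1152)
H + W = -174 + 1152 = 978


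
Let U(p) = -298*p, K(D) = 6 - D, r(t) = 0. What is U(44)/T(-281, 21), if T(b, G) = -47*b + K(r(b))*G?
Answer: -13112/13333 ≈ -0.98342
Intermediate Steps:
T(b, G) = -47*b + 6*G (T(b, G) = -47*b + (6 - 1*0)*G = -47*b + (6 + 0)*G = -47*b + 6*G)
U(44)/T(-281, 21) = (-298*44)/(-47*(-281) + 6*21) = -13112/(13207 + 126) = -13112/13333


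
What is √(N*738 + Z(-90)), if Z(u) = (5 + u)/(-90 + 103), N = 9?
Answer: √1121393/13 ≈ 81.458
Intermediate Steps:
Z(u) = 5/13 + u/13 (Z(u) = (5 + u)/13 = (5 + u)*(1/13) = 5/13 + u/13)
√(N*738 + Z(-90)) = √(9*738 + (5/13 + (1/13)*(-90))) = √(6642 + (5/13 - 90/13)) = √(6642 - 85/13) = √(86261/13) = √1121393/13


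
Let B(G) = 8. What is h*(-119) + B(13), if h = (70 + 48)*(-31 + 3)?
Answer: 393184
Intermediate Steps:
h = -3304 (h = 118*(-28) = -3304)
h*(-119) + B(13) = -3304*(-119) + 8 = 393176 + 8 = 393184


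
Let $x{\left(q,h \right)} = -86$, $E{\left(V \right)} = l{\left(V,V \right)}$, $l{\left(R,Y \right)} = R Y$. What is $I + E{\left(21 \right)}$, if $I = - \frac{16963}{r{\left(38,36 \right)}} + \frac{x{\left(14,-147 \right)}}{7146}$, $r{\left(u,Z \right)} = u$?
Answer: $- \frac{734099}{135774} \approx -5.4068$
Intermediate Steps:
$E{\left(V \right)} = V^{2}$ ($E{\left(V \right)} = V V = V^{2}$)
$I = - \frac{60610433}{135774}$ ($I = - \frac{16963}{38} - \frac{86}{7146} = \left(-16963\right) \frac{1}{38} - \frac{43}{3573} = - \frac{16963}{38} - \frac{43}{3573} = - \frac{60610433}{135774} \approx -446.41$)
$I + E{\left(21 \right)} = - \frac{60610433}{135774} + 21^{2} = - \frac{60610433}{135774} + 441 = - \frac{734099}{135774}$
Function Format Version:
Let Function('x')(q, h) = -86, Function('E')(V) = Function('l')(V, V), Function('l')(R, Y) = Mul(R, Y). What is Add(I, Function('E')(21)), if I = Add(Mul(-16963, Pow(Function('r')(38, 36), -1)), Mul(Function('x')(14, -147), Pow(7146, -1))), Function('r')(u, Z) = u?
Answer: Rational(-734099, 135774) ≈ -5.4068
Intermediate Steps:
Function('E')(V) = Pow(V, 2) (Function('E')(V) = Mul(V, V) = Pow(V, 2))
I = Rational(-60610433, 135774) (I = Add(Mul(-16963, Pow(38, -1)), Mul(-86, Pow(7146, -1))) = Add(Mul(-16963, Rational(1, 38)), Mul(-86, Rational(1, 7146))) = Add(Rational(-16963, 38), Rational(-43, 3573)) = Rational(-60610433, 135774) ≈ -446.41)
Add(I, Function('E')(21)) = Add(Rational(-60610433, 135774), Pow(21, 2)) = Add(Rational(-60610433, 135774), 441) = Rational(-734099, 135774)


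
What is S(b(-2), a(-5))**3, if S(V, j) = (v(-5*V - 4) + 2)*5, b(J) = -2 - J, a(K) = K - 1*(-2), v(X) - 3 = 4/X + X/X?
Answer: 15625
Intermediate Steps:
v(X) = 4 + 4/X (v(X) = 3 + (4/X + X/X) = 3 + (4/X + 1) = 3 + (1 + 4/X) = 4 + 4/X)
a(K) = 2 + K (a(K) = K + 2 = 2 + K)
S(V, j) = 30 + 20/(-4 - 5*V) (S(V, j) = ((4 + 4/(-5*V - 4)) + 2)*5 = ((4 + 4/(-4 - 5*V)) + 2)*5 = (6 + 4/(-4 - 5*V))*5 = 30 + 20/(-4 - 5*V))
S(b(-2), a(-5))**3 = (50*(2 + 3*(-2 - 1*(-2)))/(4 + 5*(-2 - 1*(-2))))**3 = (50*(2 + 3*(-2 + 2))/(4 + 5*(-2 + 2)))**3 = (50*(2 + 3*0)/(4 + 5*0))**3 = (50*(2 + 0)/(4 + 0))**3 = (50*2/4)**3 = (50*(1/4)*2)**3 = 25**3 = 15625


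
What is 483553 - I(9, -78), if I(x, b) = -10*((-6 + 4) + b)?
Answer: 482753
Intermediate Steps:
I(x, b) = 20 - 10*b (I(x, b) = -10*(-2 + b) = 20 - 10*b)
483553 - I(9, -78) = 483553 - (20 - 10*(-78)) = 483553 - (20 + 780) = 483553 - 1*800 = 483553 - 800 = 482753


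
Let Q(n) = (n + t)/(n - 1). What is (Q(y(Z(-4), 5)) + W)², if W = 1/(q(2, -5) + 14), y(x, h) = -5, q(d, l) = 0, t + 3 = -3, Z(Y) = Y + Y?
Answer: 1600/441 ≈ 3.6281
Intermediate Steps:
Z(Y) = 2*Y
t = -6 (t = -3 - 3 = -6)
Q(n) = (-6 + n)/(-1 + n) (Q(n) = (n - 6)/(n - 1) = (-6 + n)/(-1 + n))
W = 1/14 (W = 1/(0 + 14) = 1/14 ≈ 0.071429)
(Q(y(Z(-4), 5)) + W)² = ((-6 - 5)/(-1 - 5) + 1/14)² = (-11/(-6) + 1/14)² = (-⅙*(-11) + 1/14)² = (11/6 + 1/14)² = (40/21)² = 1600/441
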